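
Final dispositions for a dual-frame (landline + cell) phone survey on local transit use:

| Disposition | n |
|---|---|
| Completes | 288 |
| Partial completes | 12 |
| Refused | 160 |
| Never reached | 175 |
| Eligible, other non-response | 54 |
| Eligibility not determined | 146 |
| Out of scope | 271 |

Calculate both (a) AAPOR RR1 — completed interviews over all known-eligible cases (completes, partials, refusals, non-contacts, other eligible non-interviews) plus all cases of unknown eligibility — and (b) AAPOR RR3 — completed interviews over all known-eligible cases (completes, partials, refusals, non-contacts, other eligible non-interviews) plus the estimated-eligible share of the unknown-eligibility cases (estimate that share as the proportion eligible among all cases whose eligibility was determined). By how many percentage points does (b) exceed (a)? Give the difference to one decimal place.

1.8

Numerator → 288
Denominator → 288 + 12 + 160 + 175 + 54 + 146 = 835
RR1 = 288 / 835 = 0.3449
Determined eligible → 288 + 12 + 160 + 175 + 54 = 689
e = 689 / (689 + 271) = 689 / 960 = 0.7177
e × U → 0.7177 × 146 = 104.78
Denominator → 689 + 104.78 = 793.78
RR3 = 288 / 793.78 = 0.3628
Difference = 36.28 − 34.49 = 1.79 percentage points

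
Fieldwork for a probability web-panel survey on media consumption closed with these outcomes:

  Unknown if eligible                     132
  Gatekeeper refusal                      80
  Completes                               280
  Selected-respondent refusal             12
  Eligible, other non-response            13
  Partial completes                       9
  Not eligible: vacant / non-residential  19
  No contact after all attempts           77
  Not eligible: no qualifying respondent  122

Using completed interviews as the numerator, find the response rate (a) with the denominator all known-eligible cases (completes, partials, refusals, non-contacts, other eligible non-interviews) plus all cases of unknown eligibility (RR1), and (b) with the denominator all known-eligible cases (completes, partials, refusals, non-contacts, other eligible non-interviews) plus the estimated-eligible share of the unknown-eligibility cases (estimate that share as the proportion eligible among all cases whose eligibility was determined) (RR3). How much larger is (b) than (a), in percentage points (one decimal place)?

Refusal or break-off = 80 + 12 = 92
Out of scope = 122 + 19 = 141
Top → 280
Denom → 280 + 9 + 92 + 77 + 13 + 132 = 603
RR1 = 280 / 603 = 0.4643
Determined eligible → 280 + 9 + 92 + 77 + 13 = 471
e = 471 / (471 + 141) = 471 / 612 = 0.7696
e × U → 0.7696 × 132 = 101.59
Denom → 471 + 101.59 = 572.59
RR3 = 280 / 572.59 = 0.4890
Difference = 48.90 − 46.43 = 2.47 percentage points

2.5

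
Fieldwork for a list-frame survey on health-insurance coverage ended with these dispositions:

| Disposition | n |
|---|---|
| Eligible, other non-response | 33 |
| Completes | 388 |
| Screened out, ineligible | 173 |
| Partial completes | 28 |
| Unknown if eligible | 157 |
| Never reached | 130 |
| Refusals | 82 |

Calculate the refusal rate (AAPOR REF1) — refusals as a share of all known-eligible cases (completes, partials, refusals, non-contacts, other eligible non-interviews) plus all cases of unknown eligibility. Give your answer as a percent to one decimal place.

10.0%

Numerator → 82
Denom → 388 + 28 + 82 + 130 + 33 + 157 = 818
REF1 = 82 / 818 = 0.1002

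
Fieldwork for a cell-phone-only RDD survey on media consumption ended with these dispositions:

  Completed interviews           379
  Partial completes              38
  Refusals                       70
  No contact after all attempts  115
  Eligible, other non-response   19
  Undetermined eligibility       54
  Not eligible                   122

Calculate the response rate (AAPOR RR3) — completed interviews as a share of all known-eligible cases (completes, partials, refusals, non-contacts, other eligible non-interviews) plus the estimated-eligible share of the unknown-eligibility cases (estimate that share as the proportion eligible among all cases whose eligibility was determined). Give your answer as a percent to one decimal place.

56.9%

Top: 379
Eligible (known): 379 + 38 + 70 + 115 + 19 = 621
e = 621 / (621 + 122) = 621 / 743 = 0.8358
e × U: 0.8358 × 54 = 45.13
Denom: 621 + 45.13 = 666.13
RR3 = 379 / 666.13 = 0.5690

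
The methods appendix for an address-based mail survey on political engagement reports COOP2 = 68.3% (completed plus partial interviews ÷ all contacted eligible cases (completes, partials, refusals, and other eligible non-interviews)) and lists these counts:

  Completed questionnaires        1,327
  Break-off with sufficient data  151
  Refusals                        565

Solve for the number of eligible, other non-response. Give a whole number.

Numerator = 1327 + 151 = 1478
COOP2 = 1478 / D = 0.683
D = 1478 / 0.683 = 2164.0
Rest of base = 2043
eligible, other non-response = 2164.0 − 2043 ≈ 121

121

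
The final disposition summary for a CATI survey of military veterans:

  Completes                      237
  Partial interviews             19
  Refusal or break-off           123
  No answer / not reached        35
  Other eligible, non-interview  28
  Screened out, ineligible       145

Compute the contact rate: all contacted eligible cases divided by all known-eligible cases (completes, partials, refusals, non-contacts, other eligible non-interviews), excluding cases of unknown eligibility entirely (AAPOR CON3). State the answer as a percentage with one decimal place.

92.1%

Num → 237 + 19 + 123 + 28 = 407
Base → 237 + 19 + 123 + 35 + 28 = 442
CON3 = 407 / 442 = 0.9208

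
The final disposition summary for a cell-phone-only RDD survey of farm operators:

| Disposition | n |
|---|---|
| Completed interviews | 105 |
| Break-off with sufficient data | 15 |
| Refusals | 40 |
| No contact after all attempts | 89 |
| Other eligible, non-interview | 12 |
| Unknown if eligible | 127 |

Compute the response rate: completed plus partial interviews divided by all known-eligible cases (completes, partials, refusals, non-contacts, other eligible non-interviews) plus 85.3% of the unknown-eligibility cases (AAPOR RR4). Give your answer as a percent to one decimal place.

32.5%

Num: 105 + 15 = 120
Eligible (known): 105 + 15 + 40 + 89 + 12 = 261
Estimated eligible among unknowns: 0.8530 × 127 = 108.33
Base: 261 + 108.33 = 369.33
RR4 = 120 / 369.33 = 0.3249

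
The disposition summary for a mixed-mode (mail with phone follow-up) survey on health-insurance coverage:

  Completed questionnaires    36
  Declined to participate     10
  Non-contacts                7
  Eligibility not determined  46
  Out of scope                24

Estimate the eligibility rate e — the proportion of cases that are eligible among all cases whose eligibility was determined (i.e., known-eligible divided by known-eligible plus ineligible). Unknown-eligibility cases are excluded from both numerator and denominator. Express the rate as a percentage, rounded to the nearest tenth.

68.8%

Eligible (known) = 36 + 10 + 7 = 53
e = 53 / (53 + 24) = 53 / 77 = 0.6883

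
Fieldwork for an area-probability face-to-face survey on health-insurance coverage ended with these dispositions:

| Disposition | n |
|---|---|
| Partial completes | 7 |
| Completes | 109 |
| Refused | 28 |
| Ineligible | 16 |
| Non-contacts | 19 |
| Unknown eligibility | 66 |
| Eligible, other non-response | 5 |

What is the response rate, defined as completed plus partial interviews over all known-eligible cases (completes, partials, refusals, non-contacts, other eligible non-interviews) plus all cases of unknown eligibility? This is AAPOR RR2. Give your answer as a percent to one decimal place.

49.6%

Top: 109 + 7 = 116
Denominator: 109 + 7 + 28 + 19 + 5 + 66 = 234
RR2 = 116 / 234 = 0.4957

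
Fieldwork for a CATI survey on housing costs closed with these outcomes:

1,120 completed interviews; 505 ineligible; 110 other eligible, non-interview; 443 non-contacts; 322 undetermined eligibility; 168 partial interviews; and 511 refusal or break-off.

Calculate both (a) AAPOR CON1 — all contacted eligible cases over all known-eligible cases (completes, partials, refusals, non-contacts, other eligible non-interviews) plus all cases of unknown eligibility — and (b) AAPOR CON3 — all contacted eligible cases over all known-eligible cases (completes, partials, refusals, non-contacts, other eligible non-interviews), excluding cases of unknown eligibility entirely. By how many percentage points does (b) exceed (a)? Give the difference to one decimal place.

Numerator = 1120 + 168 + 511 + 110 = 1909
Base = 1120 + 168 + 511 + 443 + 110 + 322 = 2674
CON1 = 1909 / 2674 = 0.7139
Base = 1120 + 168 + 511 + 443 + 110 = 2352
CON3 = 1909 / 2352 = 0.8116
Difference = 81.16 − 71.39 = 9.77 percentage points

9.8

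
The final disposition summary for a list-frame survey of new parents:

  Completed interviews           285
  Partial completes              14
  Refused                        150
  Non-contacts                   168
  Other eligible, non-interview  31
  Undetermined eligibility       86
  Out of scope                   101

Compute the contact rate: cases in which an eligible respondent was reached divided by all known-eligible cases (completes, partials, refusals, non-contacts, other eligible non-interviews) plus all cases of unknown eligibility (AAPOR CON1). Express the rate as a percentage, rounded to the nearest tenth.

65.4%

Num: 285 + 14 + 150 + 31 = 480
Base: 285 + 14 + 150 + 168 + 31 + 86 = 734
CON1 = 480 / 734 = 0.6540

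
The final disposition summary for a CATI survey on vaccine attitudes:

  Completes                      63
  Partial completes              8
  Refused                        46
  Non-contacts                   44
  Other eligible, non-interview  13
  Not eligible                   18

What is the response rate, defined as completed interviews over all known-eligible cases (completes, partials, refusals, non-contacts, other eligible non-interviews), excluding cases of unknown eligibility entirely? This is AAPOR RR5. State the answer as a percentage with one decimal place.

36.2%

Num: 63
Base: 63 + 8 + 46 + 44 + 13 = 174
RR5 = 63 / 174 = 0.3621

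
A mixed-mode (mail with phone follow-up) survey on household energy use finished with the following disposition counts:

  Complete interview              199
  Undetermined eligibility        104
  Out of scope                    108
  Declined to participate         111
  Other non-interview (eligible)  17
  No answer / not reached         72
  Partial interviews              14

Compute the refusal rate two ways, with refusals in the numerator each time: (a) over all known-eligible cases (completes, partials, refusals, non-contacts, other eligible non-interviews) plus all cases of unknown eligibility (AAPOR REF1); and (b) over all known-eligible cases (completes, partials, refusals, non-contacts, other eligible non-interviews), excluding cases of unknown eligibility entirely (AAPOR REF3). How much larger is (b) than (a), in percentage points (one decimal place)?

5.4

Numerator → 111
Denom → 199 + 14 + 111 + 72 + 17 + 104 = 517
REF1 = 111 / 517 = 0.2147
Denom → 199 + 14 + 111 + 72 + 17 = 413
REF3 = 111 / 413 = 0.2688
Difference = 26.88 − 21.47 = 5.41 percentage points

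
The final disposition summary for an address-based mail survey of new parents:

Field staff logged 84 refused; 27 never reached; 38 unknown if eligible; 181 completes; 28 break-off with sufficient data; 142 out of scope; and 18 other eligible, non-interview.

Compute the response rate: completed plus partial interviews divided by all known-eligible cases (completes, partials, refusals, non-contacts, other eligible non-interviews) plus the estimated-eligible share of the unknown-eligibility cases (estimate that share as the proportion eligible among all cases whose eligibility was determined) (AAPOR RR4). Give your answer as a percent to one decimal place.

Numerator → 181 + 28 = 209
Known eligible → 181 + 28 + 84 + 27 + 18 = 338
e = 338 / (338 + 142) = 338 / 480 = 0.7042
Estimated eligible among unknowns → 0.7042 × 38 = 26.76
Denominator → 338 + 26.76 = 364.76
RR4 = 209 / 364.76 = 0.5730

57.3%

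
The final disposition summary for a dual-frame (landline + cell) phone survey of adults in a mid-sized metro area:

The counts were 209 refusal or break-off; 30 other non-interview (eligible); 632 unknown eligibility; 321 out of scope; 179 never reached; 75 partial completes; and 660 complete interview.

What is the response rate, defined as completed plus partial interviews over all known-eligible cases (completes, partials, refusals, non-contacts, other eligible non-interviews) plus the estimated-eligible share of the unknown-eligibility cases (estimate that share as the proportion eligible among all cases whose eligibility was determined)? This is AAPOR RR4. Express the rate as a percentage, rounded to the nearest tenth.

Numerator = 660 + 75 = 735
Determined eligible = 660 + 75 + 209 + 179 + 30 = 1153
e = 1153 / (1153 + 321) = 1153 / 1474 = 0.7822
e × U = 0.7822 × 632 = 494.35
Denom = 1153 + 494.35 = 1647.35
RR4 = 735 / 1647.35 = 0.4462

44.6%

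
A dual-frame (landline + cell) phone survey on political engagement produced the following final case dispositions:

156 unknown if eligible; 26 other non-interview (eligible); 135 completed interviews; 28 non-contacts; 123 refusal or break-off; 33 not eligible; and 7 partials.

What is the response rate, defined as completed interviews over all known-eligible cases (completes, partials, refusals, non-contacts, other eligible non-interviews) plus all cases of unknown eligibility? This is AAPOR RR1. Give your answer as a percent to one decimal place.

28.4%

Numerator: 135
Base: 135 + 7 + 123 + 28 + 26 + 156 = 475
RR1 = 135 / 475 = 0.2842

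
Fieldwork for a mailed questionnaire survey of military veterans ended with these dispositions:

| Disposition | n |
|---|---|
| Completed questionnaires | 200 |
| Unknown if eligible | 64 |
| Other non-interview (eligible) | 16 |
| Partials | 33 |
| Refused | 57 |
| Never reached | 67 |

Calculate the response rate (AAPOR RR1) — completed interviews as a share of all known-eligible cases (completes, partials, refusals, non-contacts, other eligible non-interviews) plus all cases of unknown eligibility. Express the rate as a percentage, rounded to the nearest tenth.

45.8%

Num = 200
Denominator = 200 + 33 + 57 + 67 + 16 + 64 = 437
RR1 = 200 / 437 = 0.4577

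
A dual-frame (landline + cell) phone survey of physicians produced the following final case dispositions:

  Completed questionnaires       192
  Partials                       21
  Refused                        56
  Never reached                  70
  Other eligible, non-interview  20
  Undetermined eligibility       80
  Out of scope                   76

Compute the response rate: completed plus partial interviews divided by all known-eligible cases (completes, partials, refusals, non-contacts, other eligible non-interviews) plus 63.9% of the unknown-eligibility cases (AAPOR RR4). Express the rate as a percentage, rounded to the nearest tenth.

51.9%

Num → 192 + 21 = 213
Eligible (known) → 192 + 21 + 56 + 70 + 20 = 359
Eligible share of unknowns → 0.6390 × 80 = 51.12
Base → 359 + 51.12 = 410.12
RR4 = 213 / 410.12 = 0.5194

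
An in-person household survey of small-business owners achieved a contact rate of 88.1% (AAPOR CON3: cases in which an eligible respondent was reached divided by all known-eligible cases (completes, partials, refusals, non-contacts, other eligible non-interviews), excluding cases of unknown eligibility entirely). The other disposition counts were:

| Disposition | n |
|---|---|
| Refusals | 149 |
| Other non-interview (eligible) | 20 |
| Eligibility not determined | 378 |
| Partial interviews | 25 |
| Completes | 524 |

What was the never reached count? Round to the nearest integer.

97

Num → 524 + 25 + 149 + 20 = 718
CON3 = 718 / D = 0.881
D = 718 / 0.881 = 815.0
Rest of base = 718
never reached = 815.0 − 718 ≈ 97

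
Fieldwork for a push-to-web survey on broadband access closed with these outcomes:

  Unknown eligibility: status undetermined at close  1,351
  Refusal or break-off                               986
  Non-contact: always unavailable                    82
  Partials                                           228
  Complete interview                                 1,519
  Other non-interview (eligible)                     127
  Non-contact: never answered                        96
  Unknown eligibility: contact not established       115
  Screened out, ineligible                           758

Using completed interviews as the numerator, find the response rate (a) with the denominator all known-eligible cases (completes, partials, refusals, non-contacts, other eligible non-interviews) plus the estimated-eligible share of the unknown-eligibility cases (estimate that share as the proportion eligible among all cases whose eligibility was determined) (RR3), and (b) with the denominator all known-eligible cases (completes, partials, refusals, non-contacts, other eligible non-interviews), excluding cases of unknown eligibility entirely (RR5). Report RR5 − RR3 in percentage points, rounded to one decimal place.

13.9

Non-contacts = 96 + 82 = 178
Eligibility not determined = 115 + 1351 = 1466
Numerator = 1519
Eligible (known) = 1519 + 228 + 986 + 178 + 127 = 3038
e = 3038 / (3038 + 758) = 3038 / 3796 = 0.8003
Eligible share of unknowns = 0.8003 × 1466 = 1173.24
Denominator = 3038 + 1173.24 = 4211.24
RR3 = 1519 / 4211.24 = 0.3607
Denominator = 1519 + 228 + 986 + 178 + 127 = 3038
RR5 = 1519 / 3038 = 0.5000
Difference = 50.00 − 36.07 = 13.93 percentage points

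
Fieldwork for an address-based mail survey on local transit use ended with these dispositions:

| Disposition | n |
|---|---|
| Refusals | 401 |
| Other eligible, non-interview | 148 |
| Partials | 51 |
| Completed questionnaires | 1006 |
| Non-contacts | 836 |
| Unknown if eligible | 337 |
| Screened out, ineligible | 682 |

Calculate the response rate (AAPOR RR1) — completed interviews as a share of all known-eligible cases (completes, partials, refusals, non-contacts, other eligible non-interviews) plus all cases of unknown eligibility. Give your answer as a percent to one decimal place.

Top = 1006
Denominator = 1006 + 51 + 401 + 836 + 148 + 337 = 2779
RR1 = 1006 / 2779 = 0.3620

36.2%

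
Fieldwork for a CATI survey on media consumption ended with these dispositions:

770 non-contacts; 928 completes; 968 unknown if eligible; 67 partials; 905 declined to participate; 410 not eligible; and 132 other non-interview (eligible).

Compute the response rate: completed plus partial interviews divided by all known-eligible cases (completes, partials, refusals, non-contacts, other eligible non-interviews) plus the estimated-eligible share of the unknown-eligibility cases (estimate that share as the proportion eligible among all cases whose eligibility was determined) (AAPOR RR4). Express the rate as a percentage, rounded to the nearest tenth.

Num → 928 + 67 = 995
Eligible (known) → 928 + 67 + 905 + 770 + 132 = 2802
e = 2802 / (2802 + 410) = 2802 / 3212 = 0.8724
e × U → 0.8724 × 968 = 844.48
Denominator → 2802 + 844.48 = 3646.48
RR4 = 995 / 3646.48 = 0.2729

27.3%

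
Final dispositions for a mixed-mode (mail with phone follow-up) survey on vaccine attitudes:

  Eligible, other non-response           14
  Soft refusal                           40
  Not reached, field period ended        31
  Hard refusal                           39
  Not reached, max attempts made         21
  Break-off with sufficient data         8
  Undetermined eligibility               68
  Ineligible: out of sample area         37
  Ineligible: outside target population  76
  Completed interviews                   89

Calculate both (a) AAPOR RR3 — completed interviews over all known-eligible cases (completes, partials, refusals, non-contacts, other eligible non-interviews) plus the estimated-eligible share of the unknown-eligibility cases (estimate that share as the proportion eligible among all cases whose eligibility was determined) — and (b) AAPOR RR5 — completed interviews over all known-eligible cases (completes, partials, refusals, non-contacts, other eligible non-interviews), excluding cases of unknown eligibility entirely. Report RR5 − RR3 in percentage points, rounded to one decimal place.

5.9

Refusal or break-off = 39 + 40 = 79
No answer / not reached = 31 + 21 = 52
Ineligible = 76 + 37 = 113
Numerator → 89
Known eligible → 89 + 8 + 79 + 52 + 14 = 242
e = 242 / (242 + 113) = 242 / 355 = 0.6817
Estimated eligible among unknowns → 0.6817 × 68 = 46.36
Denominator → 242 + 46.36 = 288.36
RR3 = 89 / 288.36 = 0.3086
Denominator → 89 + 8 + 79 + 52 + 14 = 242
RR5 = 89 / 242 = 0.3678
Difference = 36.78 − 30.86 = 5.92 percentage points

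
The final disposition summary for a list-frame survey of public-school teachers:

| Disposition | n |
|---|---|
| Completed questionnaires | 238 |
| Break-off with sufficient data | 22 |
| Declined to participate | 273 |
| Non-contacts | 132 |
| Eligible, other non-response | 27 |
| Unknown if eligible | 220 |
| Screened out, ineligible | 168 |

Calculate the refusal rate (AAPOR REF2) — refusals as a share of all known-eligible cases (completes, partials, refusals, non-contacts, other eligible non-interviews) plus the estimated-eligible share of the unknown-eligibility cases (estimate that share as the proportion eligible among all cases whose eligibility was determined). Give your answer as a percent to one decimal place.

Top = 273
Determined eligible = 238 + 22 + 273 + 132 + 27 = 692
e = 692 / (692 + 168) = 692 / 860 = 0.8047
e × U = 0.8047 × 220 = 177.03
Denom = 692 + 177.03 = 869.03
REF2 = 273 / 869.03 = 0.3141

31.4%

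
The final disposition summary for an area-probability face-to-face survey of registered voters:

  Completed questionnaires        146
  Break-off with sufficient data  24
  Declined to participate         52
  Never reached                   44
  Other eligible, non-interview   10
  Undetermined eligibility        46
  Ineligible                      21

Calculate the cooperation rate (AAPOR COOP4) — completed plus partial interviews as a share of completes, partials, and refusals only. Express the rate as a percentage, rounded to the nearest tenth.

Numerator: 146 + 24 = 170
Denominator: 146 + 24 + 52 = 222
COOP4 = 170 / 222 = 0.7658

76.6%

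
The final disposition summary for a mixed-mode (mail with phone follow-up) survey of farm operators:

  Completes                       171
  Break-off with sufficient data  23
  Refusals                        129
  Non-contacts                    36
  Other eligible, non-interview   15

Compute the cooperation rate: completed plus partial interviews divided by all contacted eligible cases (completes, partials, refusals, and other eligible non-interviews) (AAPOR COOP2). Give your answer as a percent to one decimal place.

57.4%

Top → 171 + 23 = 194
Denom → 171 + 23 + 129 + 15 = 338
COOP2 = 194 / 338 = 0.5740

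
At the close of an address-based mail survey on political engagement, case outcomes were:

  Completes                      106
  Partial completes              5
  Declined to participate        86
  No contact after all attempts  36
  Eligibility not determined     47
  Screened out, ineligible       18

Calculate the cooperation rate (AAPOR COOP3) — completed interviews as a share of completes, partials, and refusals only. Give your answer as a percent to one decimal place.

Num = 106
Denominator = 106 + 5 + 86 = 197
COOP3 = 106 / 197 = 0.5381

53.8%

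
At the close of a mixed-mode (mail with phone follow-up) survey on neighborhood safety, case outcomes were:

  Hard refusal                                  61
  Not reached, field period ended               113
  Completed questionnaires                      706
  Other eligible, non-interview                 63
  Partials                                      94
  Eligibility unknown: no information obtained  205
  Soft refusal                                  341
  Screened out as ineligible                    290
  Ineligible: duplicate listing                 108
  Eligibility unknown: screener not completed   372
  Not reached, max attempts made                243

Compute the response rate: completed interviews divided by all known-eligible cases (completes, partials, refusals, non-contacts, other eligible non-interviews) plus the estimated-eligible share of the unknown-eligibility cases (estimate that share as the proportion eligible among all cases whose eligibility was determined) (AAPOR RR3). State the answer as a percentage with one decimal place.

33.9%

Refusals = 61 + 341 = 402
No contact after all attempts = 113 + 243 = 356
Eligibility not determined = 372 + 205 = 577
Out of scope = 290 + 108 = 398
Num = 706
Known eligible = 706 + 94 + 402 + 356 + 63 = 1621
e = 1621 / (1621 + 398) = 1621 / 2019 = 0.8029
Eligible share of unknowns = 0.8029 × 577 = 463.27
Base = 1621 + 463.27 = 2084.27
RR3 = 706 / 2084.27 = 0.3387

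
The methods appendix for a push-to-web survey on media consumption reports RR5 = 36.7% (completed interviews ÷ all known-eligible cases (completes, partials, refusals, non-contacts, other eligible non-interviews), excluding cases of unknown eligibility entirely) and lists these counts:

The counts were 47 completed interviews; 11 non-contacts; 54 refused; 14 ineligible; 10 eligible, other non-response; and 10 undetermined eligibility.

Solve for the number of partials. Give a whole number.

6

RR5 = 47 / D = 0.367
D = 47 / 0.367 = 128.1
Other denominator terms total 122
partials = 128.1 − 122 ≈ 6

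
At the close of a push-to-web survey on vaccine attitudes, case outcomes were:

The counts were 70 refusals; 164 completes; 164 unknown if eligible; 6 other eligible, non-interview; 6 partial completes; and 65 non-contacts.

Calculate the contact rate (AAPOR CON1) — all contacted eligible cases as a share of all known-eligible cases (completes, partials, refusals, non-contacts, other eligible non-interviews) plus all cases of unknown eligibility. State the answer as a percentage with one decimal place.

51.8%

Num: 164 + 6 + 70 + 6 = 246
Denom: 164 + 6 + 70 + 65 + 6 + 164 = 475
CON1 = 246 / 475 = 0.5179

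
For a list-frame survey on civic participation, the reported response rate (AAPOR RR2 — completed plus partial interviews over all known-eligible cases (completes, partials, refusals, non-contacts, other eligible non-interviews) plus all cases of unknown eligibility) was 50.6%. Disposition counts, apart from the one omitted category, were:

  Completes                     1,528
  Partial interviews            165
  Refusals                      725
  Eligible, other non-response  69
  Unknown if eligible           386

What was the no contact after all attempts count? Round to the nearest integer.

Numerator: 1528 + 165 = 1693
RR2 = 1693 / D = 0.506
D = 1693 / 0.506 = 3345.8
Other denominator terms total 2873
no contact after all attempts = 3345.8 − 2873 ≈ 473

473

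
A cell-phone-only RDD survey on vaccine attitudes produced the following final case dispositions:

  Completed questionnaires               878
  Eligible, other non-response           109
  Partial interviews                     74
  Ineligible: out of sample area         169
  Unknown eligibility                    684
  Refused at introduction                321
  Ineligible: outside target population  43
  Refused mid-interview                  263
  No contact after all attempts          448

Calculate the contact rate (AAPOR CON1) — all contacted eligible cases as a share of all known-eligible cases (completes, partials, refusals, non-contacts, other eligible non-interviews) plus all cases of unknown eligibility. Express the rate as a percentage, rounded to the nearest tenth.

Refused = 321 + 263 = 584
Out of scope = 43 + 169 = 212
Top: 878 + 74 + 584 + 109 = 1645
Denominator: 878 + 74 + 584 + 448 + 109 + 684 = 2777
CON1 = 1645 / 2777 = 0.5924

59.2%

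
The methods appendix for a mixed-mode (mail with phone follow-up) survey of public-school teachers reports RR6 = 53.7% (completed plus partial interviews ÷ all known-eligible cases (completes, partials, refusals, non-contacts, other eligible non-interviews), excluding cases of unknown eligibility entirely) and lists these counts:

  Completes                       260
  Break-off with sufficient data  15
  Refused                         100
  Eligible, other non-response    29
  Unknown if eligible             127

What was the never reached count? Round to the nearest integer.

Num = 260 + 15 = 275
RR6 = 275 / D = 0.537
D = 275 / 0.537 = 512.1
Other denominator terms total 404
never reached = 512.1 − 404 ≈ 108

108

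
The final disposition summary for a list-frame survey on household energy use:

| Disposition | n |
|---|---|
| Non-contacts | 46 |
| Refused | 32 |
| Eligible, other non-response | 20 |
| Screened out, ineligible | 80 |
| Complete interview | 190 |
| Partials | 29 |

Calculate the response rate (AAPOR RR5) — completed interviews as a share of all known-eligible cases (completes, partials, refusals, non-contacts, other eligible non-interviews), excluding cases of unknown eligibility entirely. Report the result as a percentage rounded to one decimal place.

Top = 190
Denom = 190 + 29 + 32 + 46 + 20 = 317
RR5 = 190 / 317 = 0.5994

59.9%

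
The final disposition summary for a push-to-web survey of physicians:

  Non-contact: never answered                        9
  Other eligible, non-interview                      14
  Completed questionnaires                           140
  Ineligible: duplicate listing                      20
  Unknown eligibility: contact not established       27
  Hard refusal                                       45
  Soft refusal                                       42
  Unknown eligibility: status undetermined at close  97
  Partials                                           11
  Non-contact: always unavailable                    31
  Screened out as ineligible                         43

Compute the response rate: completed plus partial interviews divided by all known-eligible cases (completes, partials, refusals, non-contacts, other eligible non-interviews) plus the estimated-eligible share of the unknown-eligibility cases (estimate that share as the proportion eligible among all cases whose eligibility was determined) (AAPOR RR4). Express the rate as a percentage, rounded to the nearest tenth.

Refused = 45 + 42 = 87
No answer / not reached = 9 + 31 = 40
Eligibility not determined = 27 + 97 = 124
Not eligible = 43 + 20 = 63
Num: 140 + 11 = 151
Known eligible: 140 + 11 + 87 + 40 + 14 = 292
e = 292 / (292 + 63) = 292 / 355 = 0.8225
Eligible share of unknowns: 0.8225 × 124 = 101.99
Denom: 292 + 101.99 = 393.99
RR4 = 151 / 393.99 = 0.3833

38.3%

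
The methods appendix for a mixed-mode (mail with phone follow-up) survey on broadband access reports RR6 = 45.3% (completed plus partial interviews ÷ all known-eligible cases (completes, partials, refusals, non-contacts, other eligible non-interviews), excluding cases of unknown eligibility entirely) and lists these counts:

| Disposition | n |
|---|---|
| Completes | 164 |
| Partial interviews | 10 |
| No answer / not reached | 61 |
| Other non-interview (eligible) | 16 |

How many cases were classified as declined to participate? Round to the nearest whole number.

133

Num: 164 + 10 = 174
RR6 = 174 / D = 0.453
D = 174 / 0.453 = 384.1
Remaining denominator categories sum to 251
declined to participate = 384.1 − 251 ≈ 133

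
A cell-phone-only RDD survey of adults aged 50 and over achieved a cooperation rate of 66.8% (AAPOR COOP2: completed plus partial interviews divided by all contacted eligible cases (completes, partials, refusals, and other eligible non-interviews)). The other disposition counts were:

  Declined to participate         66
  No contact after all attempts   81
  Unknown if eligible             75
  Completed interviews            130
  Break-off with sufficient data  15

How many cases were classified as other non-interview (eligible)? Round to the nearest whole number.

6

Top → 130 + 15 = 145
COOP2 = 145 / D = 0.668
D = 145 / 0.668 = 217.1
Other denominator terms total 211
other non-interview (eligible) = 217.1 − 211 ≈ 6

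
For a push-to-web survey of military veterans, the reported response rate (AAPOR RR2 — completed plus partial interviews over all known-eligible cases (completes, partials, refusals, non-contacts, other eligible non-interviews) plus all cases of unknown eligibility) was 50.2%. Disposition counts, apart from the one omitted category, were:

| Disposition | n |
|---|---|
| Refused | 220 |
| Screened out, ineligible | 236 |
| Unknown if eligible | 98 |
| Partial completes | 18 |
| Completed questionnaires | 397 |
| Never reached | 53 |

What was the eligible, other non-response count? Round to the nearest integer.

41

Top → 397 + 18 = 415
RR2 = 415 / D = 0.502
D = 415 / 0.502 = 826.7
Other denominator terms total 786
eligible, other non-response = 826.7 − 786 ≈ 41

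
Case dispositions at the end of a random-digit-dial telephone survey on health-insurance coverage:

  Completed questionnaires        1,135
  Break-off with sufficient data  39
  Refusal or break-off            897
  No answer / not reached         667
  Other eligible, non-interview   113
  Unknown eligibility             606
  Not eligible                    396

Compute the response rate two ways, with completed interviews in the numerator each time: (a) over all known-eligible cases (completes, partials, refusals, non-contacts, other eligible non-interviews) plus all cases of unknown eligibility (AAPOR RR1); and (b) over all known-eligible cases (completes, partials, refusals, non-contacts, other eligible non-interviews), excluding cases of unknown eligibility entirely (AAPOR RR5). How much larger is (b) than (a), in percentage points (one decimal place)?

7.0

Top: 1135
Base: 1135 + 39 + 897 + 667 + 113 + 606 = 3457
RR1 = 1135 / 3457 = 0.3283
Base: 1135 + 39 + 897 + 667 + 113 = 2851
RR5 = 1135 / 2851 = 0.3981
Difference = 39.81 − 32.83 = 6.98 percentage points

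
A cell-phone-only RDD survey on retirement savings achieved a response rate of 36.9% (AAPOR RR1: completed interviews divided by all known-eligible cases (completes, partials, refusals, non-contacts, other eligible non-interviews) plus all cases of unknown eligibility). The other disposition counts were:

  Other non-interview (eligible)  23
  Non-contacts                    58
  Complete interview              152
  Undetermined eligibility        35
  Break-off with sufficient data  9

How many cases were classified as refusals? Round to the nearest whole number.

RR1 = 152 / D = 0.369
D = 152 / 0.369 = 411.9
Other denominator terms total 277
refusals = 411.9 − 277 ≈ 135

135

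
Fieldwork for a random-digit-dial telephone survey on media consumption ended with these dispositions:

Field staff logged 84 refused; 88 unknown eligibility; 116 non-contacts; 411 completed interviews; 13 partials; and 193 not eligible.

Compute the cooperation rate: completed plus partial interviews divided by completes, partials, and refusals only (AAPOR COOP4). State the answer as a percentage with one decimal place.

Top → 411 + 13 = 424
Base → 411 + 13 + 84 = 508
COOP4 = 424 / 508 = 0.8346

83.5%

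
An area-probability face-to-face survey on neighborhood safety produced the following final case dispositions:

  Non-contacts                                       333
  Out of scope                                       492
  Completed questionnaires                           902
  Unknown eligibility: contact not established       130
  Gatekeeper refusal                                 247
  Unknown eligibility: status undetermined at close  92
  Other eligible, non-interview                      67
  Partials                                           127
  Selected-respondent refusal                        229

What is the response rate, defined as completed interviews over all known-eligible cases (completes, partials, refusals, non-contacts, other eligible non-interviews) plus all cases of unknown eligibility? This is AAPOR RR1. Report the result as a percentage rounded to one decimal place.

42.4%

Refusals = 247 + 229 = 476
Unknown if eligible = 130 + 92 = 222
Top → 902
Denom → 902 + 127 + 476 + 333 + 67 + 222 = 2127
RR1 = 902 / 2127 = 0.4241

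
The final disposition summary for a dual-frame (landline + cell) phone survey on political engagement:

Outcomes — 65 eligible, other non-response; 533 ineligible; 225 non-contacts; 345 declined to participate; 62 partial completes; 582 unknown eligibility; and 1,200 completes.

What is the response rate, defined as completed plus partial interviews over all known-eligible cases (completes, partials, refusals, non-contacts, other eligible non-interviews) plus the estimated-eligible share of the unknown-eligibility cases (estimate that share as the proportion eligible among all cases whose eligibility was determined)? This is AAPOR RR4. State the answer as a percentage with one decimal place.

53.7%

Numerator → 1200 + 62 = 1262
Known eligible → 1200 + 62 + 345 + 225 + 65 = 1897
e = 1897 / (1897 + 533) = 1897 / 2430 = 0.7807
Eligible share of unknowns → 0.7807 × 582 = 454.37
Base → 1897 + 454.37 = 2351.37
RR4 = 1262 / 2351.37 = 0.5367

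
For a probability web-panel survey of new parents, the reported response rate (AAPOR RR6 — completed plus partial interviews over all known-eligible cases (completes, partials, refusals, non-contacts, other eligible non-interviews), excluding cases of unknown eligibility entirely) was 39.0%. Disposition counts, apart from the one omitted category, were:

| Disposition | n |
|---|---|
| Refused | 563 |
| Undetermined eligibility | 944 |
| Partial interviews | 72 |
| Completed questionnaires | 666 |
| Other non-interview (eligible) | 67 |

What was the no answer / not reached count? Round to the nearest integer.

Numerator = 666 + 72 = 738
RR6 = 738 / D = 0.390
D = 738 / 0.390 = 1892.3
Remaining denominator categories sum to 1368
no answer / not reached = 1892.3 − 1368 ≈ 524

524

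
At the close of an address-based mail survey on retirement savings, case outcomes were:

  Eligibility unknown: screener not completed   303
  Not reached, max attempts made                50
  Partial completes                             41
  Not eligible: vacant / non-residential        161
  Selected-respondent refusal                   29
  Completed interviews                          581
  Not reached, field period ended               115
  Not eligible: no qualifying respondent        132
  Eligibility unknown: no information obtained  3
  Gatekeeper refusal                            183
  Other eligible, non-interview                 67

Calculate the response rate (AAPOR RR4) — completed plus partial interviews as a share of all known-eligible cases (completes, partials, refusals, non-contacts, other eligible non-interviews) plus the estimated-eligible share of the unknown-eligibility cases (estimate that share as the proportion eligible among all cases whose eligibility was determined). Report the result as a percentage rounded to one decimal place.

47.6%

Refusals = 183 + 29 = 212
No answer / not reached = 115 + 50 = 165
Unknown if eligible = 303 + 3 = 306
Screened out, ineligible = 132 + 161 = 293
Numerator: 581 + 41 = 622
Determined eligible: 581 + 41 + 212 + 165 + 67 = 1066
e = 1066 / (1066 + 293) = 1066 / 1359 = 0.7844
Estimated eligible among unknowns: 0.7844 × 306 = 240.03
Denominator: 1066 + 240.03 = 1306.03
RR4 = 622 / 1306.03 = 0.4763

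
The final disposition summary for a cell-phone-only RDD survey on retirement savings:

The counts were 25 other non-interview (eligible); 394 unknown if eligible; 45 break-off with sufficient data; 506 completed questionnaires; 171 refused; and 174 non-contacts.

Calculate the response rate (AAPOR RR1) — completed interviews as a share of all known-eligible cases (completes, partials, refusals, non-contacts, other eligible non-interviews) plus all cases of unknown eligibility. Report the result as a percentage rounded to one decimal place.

Numerator → 506
Denominator → 506 + 45 + 171 + 174 + 25 + 394 = 1315
RR1 = 506 / 1315 = 0.3848

38.5%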